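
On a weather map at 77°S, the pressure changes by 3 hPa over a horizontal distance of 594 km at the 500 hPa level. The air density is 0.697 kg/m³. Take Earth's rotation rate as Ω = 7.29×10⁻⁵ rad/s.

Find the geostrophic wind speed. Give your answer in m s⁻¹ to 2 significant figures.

Coriolis parameter at 77°S:
f = 2Ω sin φ = 2 × 7.29×10⁻⁵ × sin 77° = 1.42×10⁻⁴ s⁻¹
Pressure gradient: |∂P/∂n| = 300 Pa / 594000 m = 5.05×10⁻⁴ Pa/m
Geostrophic balance (pressure-gradient force = Coriolis force):
V_g = (1/(fρ)) |∂P/∂n| = 5.05×10⁻⁴ / (1.42×10⁻⁴ × 0.697) = 5.10 m/s

5.1 m s⁻¹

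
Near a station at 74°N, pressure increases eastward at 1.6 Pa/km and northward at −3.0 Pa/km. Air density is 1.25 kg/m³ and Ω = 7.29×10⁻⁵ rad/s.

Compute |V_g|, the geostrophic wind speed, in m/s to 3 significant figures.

Coriolis parameter at 74°N:
f = 2Ω sin φ = 2 × 7.29×10⁻⁵ × sin 74° = 1.40×10⁻⁴ s⁻¹
Component geostrophic relations (x east, y north):
u_g = −(1/(fρ)) ∂P/∂y,  v_g = (1/(fρ)) ∂P/∂x
u_g = −(−3.0×10⁻³)/(1.40×10⁻⁴ × 1.25) = 17.1 m/s;  v_g = (1.6×10⁻³)/(1.40×10⁻⁴ × 1.25) = 9.13 m/s
|V_g| = √(u_g² + v_g²) = 19.4 m/s

19.4 m/s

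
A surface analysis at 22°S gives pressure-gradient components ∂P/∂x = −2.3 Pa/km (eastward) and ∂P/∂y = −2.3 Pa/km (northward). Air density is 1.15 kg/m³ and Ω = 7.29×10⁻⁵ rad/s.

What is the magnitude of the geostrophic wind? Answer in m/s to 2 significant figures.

52 m/s

Coriolis parameter at 22°S:
f = 2Ω sin φ = 2 × 7.29×10⁻⁵ × sin 22° = 5.46×10⁻⁵ s⁻¹
In the Southern Hemisphere f is negative: f = −5.46×10⁻⁵ s⁻¹.
Component geostrophic relations (x east, y north):
u_g = −(1/(fρ)) ∂P/∂y,  v_g = (1/(fρ)) ∂P/∂x
u_g = −(−2.3×10⁻³)/(−5.46×10⁻⁵ × 1.15) = −36.6 m/s;  v_g = (−2.3×10⁻³)/(−5.46×10⁻⁵ × 1.15) = 36.6 m/s
|V_g| = √(u_g² + v_g²) = 51.8 m/s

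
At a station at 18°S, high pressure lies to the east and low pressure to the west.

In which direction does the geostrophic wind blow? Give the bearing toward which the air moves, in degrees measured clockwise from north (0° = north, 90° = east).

The pressure-gradient force points toward the west (bearing 270°).
Geostrophic balance: in the Southern Hemisphere the Coriolis force deflects motion to the left, so the geostrophic wind blows 90° to the left of the pressure-gradient force (low pressure on the right).
Rotating 270° by 90° counterclockwise gives 180° — the wind blows toward the south.

180°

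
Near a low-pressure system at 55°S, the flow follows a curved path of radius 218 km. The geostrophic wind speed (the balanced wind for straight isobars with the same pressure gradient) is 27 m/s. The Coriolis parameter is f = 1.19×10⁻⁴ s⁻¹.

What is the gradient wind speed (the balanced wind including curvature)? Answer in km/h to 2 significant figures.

Around a low, centrifugal force acts outward with Coriolis, so pressure-gradient force balances both:
(1/ρ)|∂P/∂n| = fV + V²/R  →  V² + fR·V − fR·V_g = 0
With fR = 1.19×10⁻⁴ × 218×10³ m = 25.9 m/s:
V = [−fR + √((fR)² + 4 fR V_g)]/2 = [−25.9 + √(25.9² + 4×25.9×27)]/2 = 16.5 m/s
Subgeostrophic (V < V_g = 27 m/s), as expected around a low.
Converting: 16.5 m/s × 3.6 = 59 km/h

59 km/h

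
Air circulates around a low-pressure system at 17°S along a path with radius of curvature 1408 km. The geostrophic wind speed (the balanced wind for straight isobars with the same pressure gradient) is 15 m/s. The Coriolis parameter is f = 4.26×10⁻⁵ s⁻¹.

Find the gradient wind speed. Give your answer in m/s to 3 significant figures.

12.4 m/s

Around a low, centrifugal force acts outward with Coriolis, so pressure-gradient force balances both:
(1/ρ)|∂P/∂n| = fV + V²/R  →  V² + fR·V − fR·V_g = 0
With fR = 4.26×10⁻⁵ × 1408×10³ m = 60.0 m/s:
V = [−fR + √((fR)² + 4 fR V_g)]/2 = [−60.0 + √(60.0² + 4×60.0×15)]/2 = 12.4 m/s
Subgeostrophic (V < V_g = 15 m/s), as expected around a low.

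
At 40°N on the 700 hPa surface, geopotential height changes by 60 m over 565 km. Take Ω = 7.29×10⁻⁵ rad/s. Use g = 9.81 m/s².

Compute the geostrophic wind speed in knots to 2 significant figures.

22 knots

Coriolis parameter at 40°N:
f = 2Ω sin φ = 2 × 7.29×10⁻⁵ × sin 40° = 9.37×10⁻⁵ s⁻¹
Height gradient: |∂Z/∂n| = 60 m / 565000 m = 1.06×10⁻⁴
On a pressure surface, geostrophic balance gives V_g = (g/f)|∂Z/∂n|:
V_g = 9.81 × 1.06×10⁻⁴ / 9.37×10⁻⁵ = 11.1 m/s
Converting: 11.1 m/s × 1.944 = 22 knots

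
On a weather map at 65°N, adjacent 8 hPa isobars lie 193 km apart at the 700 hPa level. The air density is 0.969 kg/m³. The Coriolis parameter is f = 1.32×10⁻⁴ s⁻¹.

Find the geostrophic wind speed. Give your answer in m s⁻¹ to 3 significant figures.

32.4 m s⁻¹

Pressure gradient: |∂P/∂n| = 800 Pa / 193000 m = 4.15×10⁻³ Pa/m
Geostrophic balance (pressure-gradient force = Coriolis force):
V_g = (1/(fρ)) |∂P/∂n| = 4.15×10⁻³ / (1.32×10⁻⁴ × 0.969) = 32.4 m/s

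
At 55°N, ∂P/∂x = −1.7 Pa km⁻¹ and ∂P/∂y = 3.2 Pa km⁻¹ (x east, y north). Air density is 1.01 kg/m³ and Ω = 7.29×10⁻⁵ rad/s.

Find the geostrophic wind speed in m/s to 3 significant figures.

30.0 m/s

Coriolis parameter at 55°N:
f = 2Ω sin φ = 2 × 7.29×10⁻⁵ × sin 55° = 1.19×10⁻⁴ s⁻¹
Component geostrophic relations (x east, y north):
u_g = −(1/(fρ)) ∂P/∂y,  v_g = (1/(fρ)) ∂P/∂x
u_g = −(3.2×10⁻³)/(1.19×10⁻⁴ × 1.01) = −26.5 m/s;  v_g = (−1.7×10⁻³)/(1.19×10⁻⁴ × 1.01) = −14.1 m/s
|V_g| = √(u_g² + v_g²) = 30.0 m/s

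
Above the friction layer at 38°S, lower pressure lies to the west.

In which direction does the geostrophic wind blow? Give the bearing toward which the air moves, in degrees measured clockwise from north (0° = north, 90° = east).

180°

The pressure-gradient force points toward the west (bearing 270°).
Geostrophic balance: in the Southern Hemisphere the Coriolis force deflects motion to the left, so the geostrophic wind blows 90° to the left of the pressure-gradient force (low pressure on the right).
Rotating 270° by 90° counterclockwise gives 180° — the wind blows toward the south.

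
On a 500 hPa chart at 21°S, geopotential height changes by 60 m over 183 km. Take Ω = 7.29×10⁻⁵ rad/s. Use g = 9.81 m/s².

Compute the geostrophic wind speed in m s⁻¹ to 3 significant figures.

61.6 m s⁻¹

Coriolis parameter at 21°S:
f = 2Ω sin φ = 2 × 7.29×10⁻⁵ × sin 21° = 5.23×10⁻⁵ s⁻¹
Height gradient: |∂Z/∂n| = 60 m / 183000 m = 3.28×10⁻⁴
On a pressure surface, geostrophic balance gives V_g = (g/f)|∂Z/∂n|:
V_g = 9.81 × 3.28×10⁻⁴ / 5.23×10⁻⁵ = 61.6 m/s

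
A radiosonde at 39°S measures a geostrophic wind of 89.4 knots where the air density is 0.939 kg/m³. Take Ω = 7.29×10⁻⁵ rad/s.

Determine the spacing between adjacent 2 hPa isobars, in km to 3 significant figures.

Coriolis parameter at 39°S:
f = 2Ω sin φ = 2 × 7.29×10⁻⁵ × sin 39° = 9.18×10⁻⁵ s⁻¹
Wind speed in SI: 89.4 knots = 46.0 m/s
Geostrophic balance rearranged: |∂P/∂n| = f ρ V_g
|∂P/∂n| = 9.18×10⁻⁵ × 0.939 × 46.0 = 3.96×10⁻³ Pa/m
Isobar spacing: Δn = ΔP/|∂P/∂n| = 200 Pa / 3.96×10⁻³ Pa/m = 50473 m ≈ 50.5 km

50.5 km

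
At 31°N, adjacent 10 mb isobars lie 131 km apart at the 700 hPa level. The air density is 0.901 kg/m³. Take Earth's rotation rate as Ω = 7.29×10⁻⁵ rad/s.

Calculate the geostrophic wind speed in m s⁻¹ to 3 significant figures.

113 m s⁻¹

Coriolis parameter at 31°N:
f = 2Ω sin φ = 2 × 7.29×10⁻⁵ × sin 31° = 7.51×10⁻⁵ s⁻¹
Pressure gradient: |∂P/∂n| = 1000 Pa / 131000 m = 7.63×10⁻³ Pa/m
Geostrophic balance (pressure-gradient force = Coriolis force):
V_g = (1/(fρ)) |∂P/∂n| = 7.63×10⁻³ / (7.51×10⁻⁵ × 0.901) = 113 m/s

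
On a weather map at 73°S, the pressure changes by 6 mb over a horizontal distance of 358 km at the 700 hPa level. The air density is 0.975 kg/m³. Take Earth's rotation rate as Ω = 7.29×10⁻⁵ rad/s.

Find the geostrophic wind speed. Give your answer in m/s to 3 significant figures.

12.3 m/s

Coriolis parameter at 73°S:
f = 2Ω sin φ = 2 × 7.29×10⁻⁵ × sin 73° = 1.39×10⁻⁴ s⁻¹
Pressure gradient: |∂P/∂n| = 600 Pa / 358000 m = 1.68×10⁻³ Pa/m
Geostrophic balance (pressure-gradient force = Coriolis force):
V_g = (1/(fρ)) |∂P/∂n| = 1.68×10⁻³ / (1.39×10⁻⁴ × 0.975) = 12.3 m/s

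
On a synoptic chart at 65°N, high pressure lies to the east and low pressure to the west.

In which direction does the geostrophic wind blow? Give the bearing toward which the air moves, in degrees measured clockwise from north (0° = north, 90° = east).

The pressure-gradient force points toward the west (bearing 270°).
Geostrophic balance: in the Northern Hemisphere the Coriolis force deflects motion to the right, so the geostrophic wind blows 90° to the right of the pressure-gradient force (low pressure on the left).
Rotating 270° by 90° clockwise gives 000° — the wind blows toward the north.

000°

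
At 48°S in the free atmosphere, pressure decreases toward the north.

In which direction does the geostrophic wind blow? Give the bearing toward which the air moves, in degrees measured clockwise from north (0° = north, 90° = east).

The pressure-gradient force points toward the north (bearing 000°).
Geostrophic balance: in the Southern Hemisphere the Coriolis force deflects motion to the left, so the geostrophic wind blows 90° to the left of the pressure-gradient force (low pressure on the right).
Rotating 000° by 90° counterclockwise gives 270° — the wind blows toward the west.

270°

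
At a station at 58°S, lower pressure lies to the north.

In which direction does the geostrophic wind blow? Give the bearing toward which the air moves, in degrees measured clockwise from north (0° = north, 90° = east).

The pressure-gradient force points toward the north (bearing 000°).
Geostrophic balance: in the Southern Hemisphere the Coriolis force deflects motion to the left, so the geostrophic wind blows 90° to the left of the pressure-gradient force (low pressure on the right).
Rotating 000° by 90° counterclockwise gives 270° — the wind blows toward the west.

270°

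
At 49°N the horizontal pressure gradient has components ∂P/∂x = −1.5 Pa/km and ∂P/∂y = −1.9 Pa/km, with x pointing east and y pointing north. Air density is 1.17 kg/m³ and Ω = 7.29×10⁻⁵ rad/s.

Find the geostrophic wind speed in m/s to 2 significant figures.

Coriolis parameter at 49°N:
f = 2Ω sin φ = 2 × 7.29×10⁻⁵ × sin 49° = 1.10×10⁻⁴ s⁻¹
Component geostrophic relations (x east, y north):
u_g = −(1/(fρ)) ∂P/∂y,  v_g = (1/(fρ)) ∂P/∂x
u_g = −(−1.9×10⁻³)/(1.10×10⁻⁴ × 1.17) = 14.8 m/s;  v_g = (−1.5×10⁻³)/(1.10×10⁻⁴ × 1.17) = −11.7 m/s
|V_g| = √(u_g² + v_g²) = 18.8 m/s

19 m/s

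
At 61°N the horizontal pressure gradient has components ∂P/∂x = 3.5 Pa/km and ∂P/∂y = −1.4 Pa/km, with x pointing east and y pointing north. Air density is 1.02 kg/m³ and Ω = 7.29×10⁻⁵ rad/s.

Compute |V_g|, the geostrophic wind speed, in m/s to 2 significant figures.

29 m/s

Coriolis parameter at 61°N:
f = 2Ω sin φ = 2 × 7.29×10⁻⁵ × sin 61° = 1.28×10⁻⁴ s⁻¹
Component geostrophic relations (x east, y north):
u_g = −(1/(fρ)) ∂P/∂y,  v_g = (1/(fρ)) ∂P/∂x
u_g = −(−1.4×10⁻³)/(1.28×10⁻⁴ × 1.02) = 10.8 m/s;  v_g = (3.5×10⁻³)/(1.28×10⁻⁴ × 1.02) = 26.9 m/s
|V_g| = √(u_g² + v_g²) = 29.0 m/s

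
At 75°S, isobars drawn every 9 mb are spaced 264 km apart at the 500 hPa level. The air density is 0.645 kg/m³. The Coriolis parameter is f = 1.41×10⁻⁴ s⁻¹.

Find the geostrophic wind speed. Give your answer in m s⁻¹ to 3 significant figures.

37.5 m s⁻¹

Pressure gradient: |∂P/∂n| = 900 Pa / 264000 m = 3.41×10⁻³ Pa/m
Geostrophic balance (pressure-gradient force = Coriolis force):
V_g = (1/(fρ)) |∂P/∂n| = 3.41×10⁻³ / (1.41×10⁻⁴ × 0.645) = 37.5 m/s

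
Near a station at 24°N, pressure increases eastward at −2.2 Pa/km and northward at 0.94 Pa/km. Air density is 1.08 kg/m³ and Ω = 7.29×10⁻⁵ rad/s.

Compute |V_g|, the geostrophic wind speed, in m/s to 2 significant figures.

37 m/s

Coriolis parameter at 24°N:
f = 2Ω sin φ = 2 × 7.29×10⁻⁵ × sin 24° = 5.93×10⁻⁵ s⁻¹
Component geostrophic relations (x east, y north):
u_g = −(1/(fρ)) ∂P/∂y,  v_g = (1/(fρ)) ∂P/∂x
u_g = −(0.94×10⁻³)/(5.93×10⁻⁵ × 1.08) = −14.7 m/s;  v_g = (−2.2×10⁻³)/(5.93×10⁻⁵ × 1.08) = −34.4 m/s
|V_g| = √(u_g² + v_g²) = 37.4 m/s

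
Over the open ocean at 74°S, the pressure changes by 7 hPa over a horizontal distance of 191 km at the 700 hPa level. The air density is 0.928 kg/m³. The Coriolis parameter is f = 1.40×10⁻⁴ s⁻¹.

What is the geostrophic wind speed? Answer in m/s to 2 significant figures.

28 m/s

Pressure gradient: |∂P/∂n| = 700 Pa / 191000 m = 3.66×10⁻³ Pa/m
Geostrophic balance (pressure-gradient force = Coriolis force):
V_g = (1/(fρ)) |∂P/∂n| = 3.66×10⁻³ / (1.40×10⁻⁴ × 0.928) = 28.2 m/s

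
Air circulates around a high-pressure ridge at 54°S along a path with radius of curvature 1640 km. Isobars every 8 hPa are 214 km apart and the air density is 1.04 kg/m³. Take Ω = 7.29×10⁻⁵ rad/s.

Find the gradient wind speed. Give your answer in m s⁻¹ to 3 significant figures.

37.9 m s⁻¹

Coriolis parameter at 54°S:
f = 2Ω sin φ = 2 × 7.29×10⁻⁵ × sin 54° = 1.18×10⁻⁴ s⁻¹
Pressure gradient: |∂P/∂n| = 800 Pa / 214000 m = 3.74×10⁻³ Pa/m
Geostrophic speed: V_g = |∂P/∂n|/(fρ) = 3.74×10⁻³/(1.18×10⁻⁴ × 1.04) = 30.5 m/s
Around a high, pressure-gradient force acts outward with centrifugal, so Coriolis balances both:
fV = (1/ρ)|∂P/∂n| + V²/R  →  V² − fR·V + fR·V_g = 0
With fR = 1.18×10⁻⁴ × 1640×10³ m = 193 m/s:
V = [fR − √((fR)² − 4 fR V_g)]/2 = [193 − √(193² − 4×193×30.5)]/2 = 37.9 m/s
Supergeostrophic (V > V_g = 30.5 m/s), as expected around a high.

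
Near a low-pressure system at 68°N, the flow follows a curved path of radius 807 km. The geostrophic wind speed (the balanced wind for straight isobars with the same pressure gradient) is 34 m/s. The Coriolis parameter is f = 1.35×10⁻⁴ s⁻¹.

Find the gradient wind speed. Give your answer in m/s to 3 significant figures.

Around a low, centrifugal force acts outward with Coriolis, so pressure-gradient force balances both:
(1/ρ)|∂P/∂n| = fV + V²/R  →  V² + fR·V − fR·V_g = 0
With fR = 1.35×10⁻⁴ × 807×10³ m = 109 m/s:
V = [−fR + √((fR)² + 4 fR V_g)]/2 = [−109 + √(109² + 4×109×34)]/2 = 27.2 m/s
Subgeostrophic (V < V_g = 34 m/s), as expected around a low.

27.2 m/s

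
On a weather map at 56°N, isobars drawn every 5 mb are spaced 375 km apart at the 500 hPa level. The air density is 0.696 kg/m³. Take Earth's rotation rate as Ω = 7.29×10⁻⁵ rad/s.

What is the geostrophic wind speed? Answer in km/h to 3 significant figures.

57.1 km/h

Coriolis parameter at 56°N:
f = 2Ω sin φ = 2 × 7.29×10⁻⁵ × sin 56° = 1.21×10⁻⁴ s⁻¹
Pressure gradient: |∂P/∂n| = 500 Pa / 375000 m = 1.33×10⁻³ Pa/m
Geostrophic balance (pressure-gradient force = Coriolis force):
V_g = (1/(fρ)) |∂P/∂n| = 1.33×10⁻³ / (1.21×10⁻⁴ × 0.696) = 15.8 m/s
Converting: 15.8 m/s × 3.6 = 57.1 km/h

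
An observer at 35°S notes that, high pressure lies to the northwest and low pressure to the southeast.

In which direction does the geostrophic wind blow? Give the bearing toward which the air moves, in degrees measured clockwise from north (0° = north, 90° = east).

The pressure-gradient force points toward the southeast (bearing 135°).
Geostrophic balance: in the Southern Hemisphere the Coriolis force deflects motion to the left, so the geostrophic wind blows 90° to the left of the pressure-gradient force (low pressure on the right).
Rotating 135° by 90° counterclockwise gives 045° — the wind blows toward the northeast.

045°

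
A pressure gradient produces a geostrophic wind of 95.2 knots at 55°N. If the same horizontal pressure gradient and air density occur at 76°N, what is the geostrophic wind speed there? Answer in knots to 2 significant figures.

80 knots

With the same pressure gradient and density, V_g ∝ 1/f ∝ 1/sin φ.
V₂ = V₁ · sin φ₁ / sin φ₂ = 95.2 × sin 55° / sin 76°
V₂ = 95.2 × 0.8192/0.9703 = 80 knots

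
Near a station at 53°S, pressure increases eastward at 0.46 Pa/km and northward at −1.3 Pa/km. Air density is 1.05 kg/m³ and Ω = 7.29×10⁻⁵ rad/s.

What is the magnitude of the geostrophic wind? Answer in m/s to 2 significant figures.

11 m/s

Coriolis parameter at 53°S:
f = 2Ω sin φ = 2 × 7.29×10⁻⁵ × sin 53° = 1.16×10⁻⁴ s⁻¹
In the Southern Hemisphere f is negative: f = −1.16×10⁻⁴ s⁻¹.
Component geostrophic relations (x east, y north):
u_g = −(1/(fρ)) ∂P/∂y,  v_g = (1/(fρ)) ∂P/∂x
u_g = −(−1.3×10⁻³)/(−1.16×10⁻⁴ × 1.05) = −10.6 m/s;  v_g = (0.46×10⁻³)/(−1.16×10⁻⁴ × 1.05) = −3.76 m/s
|V_g| = √(u_g² + v_g²) = 11.3 m/s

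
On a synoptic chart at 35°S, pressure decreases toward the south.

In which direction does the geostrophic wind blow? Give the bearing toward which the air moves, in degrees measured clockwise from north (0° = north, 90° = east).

The pressure-gradient force points toward the south (bearing 180°).
Geostrophic balance: in the Southern Hemisphere the Coriolis force deflects motion to the left, so the geostrophic wind blows 90° to the left of the pressure-gradient force (low pressure on the right).
Rotating 180° by 90° counterclockwise gives 090° — the wind blows toward the east.

090°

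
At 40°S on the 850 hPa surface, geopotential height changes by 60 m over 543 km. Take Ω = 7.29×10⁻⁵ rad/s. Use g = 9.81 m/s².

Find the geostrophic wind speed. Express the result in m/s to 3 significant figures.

Coriolis parameter at 40°S:
f = 2Ω sin φ = 2 × 7.29×10⁻⁵ × sin 40° = 9.37×10⁻⁵ s⁻¹
Height gradient: |∂Z/∂n| = 60 m / 543000 m = 1.10×10⁻⁴
On a pressure surface, geostrophic balance gives V_g = (g/f)|∂Z/∂n|:
V_g = 9.81 × 1.10×10⁻⁴ / 9.37×10⁻⁵ = 11.6 m/s

11.6 m/s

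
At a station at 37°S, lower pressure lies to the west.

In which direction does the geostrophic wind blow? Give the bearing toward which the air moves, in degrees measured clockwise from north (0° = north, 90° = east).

180°

The pressure-gradient force points toward the west (bearing 270°).
Geostrophic balance: in the Southern Hemisphere the Coriolis force deflects motion to the left, so the geostrophic wind blows 90° to the left of the pressure-gradient force (low pressure on the right).
Rotating 270° by 90° counterclockwise gives 180° — the wind blows toward the south.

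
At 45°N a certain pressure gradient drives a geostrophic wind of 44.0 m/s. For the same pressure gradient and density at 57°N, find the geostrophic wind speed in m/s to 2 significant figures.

37 m/s

With the same pressure gradient and density, V_g ∝ 1/f ∝ 1/sin φ.
V₂ = V₁ · sin φ₁ / sin φ₂ = 44.0 × sin 45° / sin 57°
V₂ = 44.0 × 0.7071/0.8387 = 37 m/s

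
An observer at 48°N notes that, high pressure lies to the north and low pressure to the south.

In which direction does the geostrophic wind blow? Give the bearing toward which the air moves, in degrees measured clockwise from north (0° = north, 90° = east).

270°

The pressure-gradient force points toward the south (bearing 180°).
Geostrophic balance: in the Northern Hemisphere the Coriolis force deflects motion to the right, so the geostrophic wind blows 90° to the right of the pressure-gradient force (low pressure on the left).
Rotating 180° by 90° clockwise gives 270° — the wind blows toward the west.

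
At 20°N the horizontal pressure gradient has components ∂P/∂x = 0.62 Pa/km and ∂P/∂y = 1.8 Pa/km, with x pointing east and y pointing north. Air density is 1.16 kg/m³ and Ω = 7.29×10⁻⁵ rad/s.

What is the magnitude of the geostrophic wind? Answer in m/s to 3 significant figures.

32.9 m/s

Coriolis parameter at 20°N:
f = 2Ω sin φ = 2 × 7.29×10⁻⁵ × sin 20° = 4.99×10⁻⁵ s⁻¹
Component geostrophic relations (x east, y north):
u_g = −(1/(fρ)) ∂P/∂y,  v_g = (1/(fρ)) ∂P/∂x
u_g = −(1.8×10⁻³)/(4.99×10⁻⁵ × 1.16) = −31.1 m/s;  v_g = (0.62×10⁻³)/(4.99×10⁻⁵ × 1.16) = 10.7 m/s
|V_g| = √(u_g² + v_g²) = 32.9 m/s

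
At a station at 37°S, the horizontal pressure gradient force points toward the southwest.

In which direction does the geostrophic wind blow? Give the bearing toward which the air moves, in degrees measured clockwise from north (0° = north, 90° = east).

135°

The pressure-gradient force points toward the southwest (bearing 225°).
Geostrophic balance: in the Southern Hemisphere the Coriolis force deflects motion to the left, so the geostrophic wind blows 90° to the left of the pressure-gradient force (low pressure on the right).
Rotating 225° by 90° counterclockwise gives 135° — the wind blows toward the southeast.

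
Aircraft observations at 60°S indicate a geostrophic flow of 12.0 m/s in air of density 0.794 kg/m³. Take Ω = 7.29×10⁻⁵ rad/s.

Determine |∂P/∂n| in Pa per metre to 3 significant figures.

1.20×10⁻³ Pa/m

Coriolis parameter at 60°S:
f = 2Ω sin φ = 2 × 7.29×10⁻⁵ × sin 60° = 1.26×10⁻⁴ s⁻¹
Geostrophic balance rearranged: |∂P/∂n| = f ρ V_g
|∂P/∂n| = 1.26×10⁻⁴ × 0.794 × 12.0 = 1.20×10⁻³ Pa/m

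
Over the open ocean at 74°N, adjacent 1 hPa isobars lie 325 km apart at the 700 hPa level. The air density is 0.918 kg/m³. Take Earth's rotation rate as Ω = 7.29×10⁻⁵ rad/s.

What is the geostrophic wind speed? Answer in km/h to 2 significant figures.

8.6 km/h

Coriolis parameter at 74°N:
f = 2Ω sin φ = 2 × 7.29×10⁻⁵ × sin 74° = 1.40×10⁻⁴ s⁻¹
Pressure gradient: |∂P/∂n| = 100 Pa / 325000 m = 3.08×10⁻⁴ Pa/m
Geostrophic balance (pressure-gradient force = Coriolis force):
V_g = (1/(fρ)) |∂P/∂n| = 3.08×10⁻⁴ / (1.40×10⁻⁴ × 0.918) = 2.39 m/s
Converting: 2.39 m/s × 3.6 = 8.6 km/h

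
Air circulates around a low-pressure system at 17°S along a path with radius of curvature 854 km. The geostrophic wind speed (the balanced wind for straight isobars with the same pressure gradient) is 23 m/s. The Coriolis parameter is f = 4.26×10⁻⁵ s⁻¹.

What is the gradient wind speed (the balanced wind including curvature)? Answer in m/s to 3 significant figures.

16.0 m/s

Around a low, centrifugal force acts outward with Coriolis, so pressure-gradient force balances both:
(1/ρ)|∂P/∂n| = fV + V²/R  →  V² + fR·V − fR·V_g = 0
With fR = 4.26×10⁻⁵ × 854×10³ m = 36.4 m/s:
V = [−fR + √((fR)² + 4 fR V_g)]/2 = [−36.4 + √(36.4² + 4×36.4×23)]/2 = 16 m/s
Subgeostrophic (V < V_g = 23 m/s), as expected around a low.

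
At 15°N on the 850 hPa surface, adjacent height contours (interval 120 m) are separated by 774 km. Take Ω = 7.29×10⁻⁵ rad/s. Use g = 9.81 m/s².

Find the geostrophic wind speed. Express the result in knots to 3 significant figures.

Coriolis parameter at 15°N:
f = 2Ω sin φ = 2 × 7.29×10⁻⁵ × sin 15° = 3.77×10⁻⁵ s⁻¹
Height gradient: |∂Z/∂n| = 120 m / 774000 m = 1.55×10⁻⁴
On a pressure surface, geostrophic balance gives V_g = (g/f)|∂Z/∂n|:
V_g = 9.81 × 1.55×10⁻⁴ / 3.77×10⁻⁵ = 40.3 m/s
Converting: 40.3 m/s × 1.944 = 78.3 knots

78.3 knots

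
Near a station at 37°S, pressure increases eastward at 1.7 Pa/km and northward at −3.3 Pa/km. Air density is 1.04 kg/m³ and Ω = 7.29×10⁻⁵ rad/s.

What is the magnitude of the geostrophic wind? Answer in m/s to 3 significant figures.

Coriolis parameter at 37°S:
f = 2Ω sin φ = 2 × 7.29×10⁻⁵ × sin 37° = 8.77×10⁻⁵ s⁻¹
In the Southern Hemisphere f is negative: f = −8.77×10⁻⁵ s⁻¹.
Component geostrophic relations (x east, y north):
u_g = −(1/(fρ)) ∂P/∂y,  v_g = (1/(fρ)) ∂P/∂x
u_g = −(−3.3×10⁻³)/(−8.77×10⁻⁵ × 1.04) = −36.2 m/s;  v_g = (1.7×10⁻³)/(−8.77×10⁻⁵ × 1.04) = −18.6 m/s
|V_g| = √(u_g² + v_g²) = 40.7 m/s

40.7 m/s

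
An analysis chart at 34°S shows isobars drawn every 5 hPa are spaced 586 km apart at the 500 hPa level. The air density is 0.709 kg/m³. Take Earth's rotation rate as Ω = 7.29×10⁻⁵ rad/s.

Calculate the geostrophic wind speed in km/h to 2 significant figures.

53 km/h

Coriolis parameter at 34°S:
f = 2Ω sin φ = 2 × 7.29×10⁻⁵ × sin 34° = 8.15×10⁻⁵ s⁻¹
Pressure gradient: |∂P/∂n| = 500 Pa / 586000 m = 8.53×10⁻⁴ Pa/m
Geostrophic balance (pressure-gradient force = Coriolis force):
V_g = (1/(fρ)) |∂P/∂n| = 8.53×10⁻⁴ / (8.15×10⁻⁵ × 0.709) = 14.8 m/s
Converting: 14.8 m/s × 3.6 = 53 km/h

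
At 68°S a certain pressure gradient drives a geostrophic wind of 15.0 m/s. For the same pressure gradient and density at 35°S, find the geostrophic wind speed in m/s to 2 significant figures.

24 m/s

With the same pressure gradient and density, V_g ∝ 1/f ∝ 1/sin φ.
V₂ = V₁ · sin φ₁ / sin φ₂ = 15.0 × sin 68° / sin 35°
V₂ = 15.0 × 0.9272/0.5736 = 24 m/s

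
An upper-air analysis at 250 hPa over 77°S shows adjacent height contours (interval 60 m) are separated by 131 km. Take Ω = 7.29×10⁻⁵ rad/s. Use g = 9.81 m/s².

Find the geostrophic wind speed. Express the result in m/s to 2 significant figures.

Coriolis parameter at 77°S:
f = 2Ω sin φ = 2 × 7.29×10⁻⁵ × sin 77° = 1.42×10⁻⁴ s⁻¹
Height gradient: |∂Z/∂n| = 60 m / 131000 m = 4.58×10⁻⁴
On a pressure surface, geostrophic balance gives V_g = (g/f)|∂Z/∂n|:
V_g = 9.81 × 4.58×10⁻⁴ / 1.42×10⁻⁴ = 31.6 m/s

32 m/s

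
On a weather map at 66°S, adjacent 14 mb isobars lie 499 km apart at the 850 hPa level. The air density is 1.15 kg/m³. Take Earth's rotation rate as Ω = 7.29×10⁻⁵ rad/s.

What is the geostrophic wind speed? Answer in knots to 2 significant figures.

Coriolis parameter at 66°S:
f = 2Ω sin φ = 2 × 7.29×10⁻⁵ × sin 66° = 1.33×10⁻⁴ s⁻¹
Pressure gradient: |∂P/∂n| = 1400 Pa / 499000 m = 2.81×10⁻³ Pa/m
Geostrophic balance (pressure-gradient force = Coriolis force):
V_g = (1/(fρ)) |∂P/∂n| = 2.81×10⁻³ / (1.33×10⁻⁴ × 1.15) = 18.3 m/s
Converting: 18.3 m/s × 1.944 = 36 knots

36 knots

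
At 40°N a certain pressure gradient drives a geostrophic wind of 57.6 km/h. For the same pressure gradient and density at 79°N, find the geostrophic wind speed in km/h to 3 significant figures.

With the same pressure gradient and density, V_g ∝ 1/f ∝ 1/sin φ.
V₂ = V₁ · sin φ₁ / sin φ₂ = 57.6 × sin 40° / sin 79°
V₂ = 57.6 × 0.6428/0.9816 = 37.7 km/h

37.7 km/h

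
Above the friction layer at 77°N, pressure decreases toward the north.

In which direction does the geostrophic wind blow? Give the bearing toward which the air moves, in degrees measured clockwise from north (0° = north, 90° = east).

The pressure-gradient force points toward the north (bearing 000°).
Geostrophic balance: in the Northern Hemisphere the Coriolis force deflects motion to the right, so the geostrophic wind blows 90° to the right of the pressure-gradient force (low pressure on the left).
Rotating 000° by 90° clockwise gives 090° — the wind blows toward the east.

090°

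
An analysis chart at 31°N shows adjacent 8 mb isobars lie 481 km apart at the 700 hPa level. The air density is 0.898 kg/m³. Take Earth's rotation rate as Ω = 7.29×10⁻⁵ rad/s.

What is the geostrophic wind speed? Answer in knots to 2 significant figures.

Coriolis parameter at 31°N:
f = 2Ω sin φ = 2 × 7.29×10⁻⁵ × sin 31° = 7.51×10⁻⁵ s⁻¹
Pressure gradient: |∂P/∂n| = 800 Pa / 481000 m = 1.66×10⁻³ Pa/m
Geostrophic balance (pressure-gradient force = Coriolis force):
V_g = (1/(fρ)) |∂P/∂n| = 1.66×10⁻³ / (7.51×10⁻⁵ × 0.898) = 24.7 m/s
Converting: 24.7 m/s × 1.944 = 48 knots

48 knots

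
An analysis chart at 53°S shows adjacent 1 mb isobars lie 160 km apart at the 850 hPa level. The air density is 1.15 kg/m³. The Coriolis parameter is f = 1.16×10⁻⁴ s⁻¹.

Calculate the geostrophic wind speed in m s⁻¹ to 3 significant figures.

Pressure gradient: |∂P/∂n| = 100 Pa / 160000 m = 6.25×10⁻⁴ Pa/m
Geostrophic balance (pressure-gradient force = Coriolis force):
V_g = (1/(fρ)) |∂P/∂n| = 6.25×10⁻⁴ / (1.16×10⁻⁴ × 1.15) = 4.69 m/s

4.69 m s⁻¹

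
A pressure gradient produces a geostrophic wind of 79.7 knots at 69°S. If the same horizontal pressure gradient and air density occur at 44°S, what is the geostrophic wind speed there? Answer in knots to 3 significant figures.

107 knots

With the same pressure gradient and density, V_g ∝ 1/f ∝ 1/sin φ.
V₂ = V₁ · sin φ₁ / sin φ₂ = 79.7 × sin 69° / sin 44°
V₂ = 79.7 × 0.9336/0.6947 = 107 knots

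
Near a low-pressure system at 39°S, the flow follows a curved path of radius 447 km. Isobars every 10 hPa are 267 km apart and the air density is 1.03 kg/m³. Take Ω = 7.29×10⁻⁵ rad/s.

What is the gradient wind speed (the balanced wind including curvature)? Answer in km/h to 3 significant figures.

Coriolis parameter at 39°S:
f = 2Ω sin φ = 2 × 7.29×10⁻⁵ × sin 39° = 9.18×10⁻⁵ s⁻¹
Pressure gradient: |∂P/∂n| = 1000 Pa / 267000 m = 3.75×10⁻³ Pa/m
Geostrophic speed: V_g = |∂P/∂n|/(fρ) = 3.75×10⁻³/(9.18×10⁻⁵ × 1.03) = 39.6 m/s
Around a low, centrifugal force acts outward with Coriolis, so pressure-gradient force balances both:
(1/ρ)|∂P/∂n| = fV + V²/R  →  V² + fR·V − fR·V_g = 0
With fR = 9.18×10⁻⁵ × 447×10³ m = 41.0 m/s:
V = [−fR + √((fR)² + 4 fR V_g)]/2 = [−41.0 + √(41.0² + 4×41.0×39.6)]/2 = 24.7 m/s
Subgeostrophic (V < V_g = 39.6 m/s), as expected around a low.
Converting: 24.7 m/s × 3.6 = 89.0 km/h

89.0 km/h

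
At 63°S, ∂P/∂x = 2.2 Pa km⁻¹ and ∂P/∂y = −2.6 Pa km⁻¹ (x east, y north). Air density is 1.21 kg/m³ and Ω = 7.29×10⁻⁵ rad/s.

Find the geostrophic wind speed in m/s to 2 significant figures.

22 m/s

Coriolis parameter at 63°S:
f = 2Ω sin φ = 2 × 7.29×10⁻⁵ × sin 63° = 1.30×10⁻⁴ s⁻¹
In the Southern Hemisphere f is negative: f = −1.30×10⁻⁴ s⁻¹.
Component geostrophic relations (x east, y north):
u_g = −(1/(fρ)) ∂P/∂y,  v_g = (1/(fρ)) ∂P/∂x
u_g = −(−2.6×10⁻³)/(−1.30×10⁻⁴ × 1.21) = −16.5 m/s;  v_g = (2.2×10⁻³)/(−1.30×10⁻⁴ × 1.21) = −14.0 m/s
|V_g| = √(u_g² + v_g²) = 21.7 m/s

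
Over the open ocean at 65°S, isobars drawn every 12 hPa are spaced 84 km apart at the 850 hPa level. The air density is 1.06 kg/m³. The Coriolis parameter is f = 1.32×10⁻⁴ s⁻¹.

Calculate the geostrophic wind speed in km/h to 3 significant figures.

Pressure gradient: |∂P/∂n| = 1200 Pa / 84000 m = 1.43×10⁻² Pa/m
Geostrophic balance (pressure-gradient force = Coriolis force):
V_g = (1/(fρ)) |∂P/∂n| = 1.43×10⁻² / (1.32×10⁻⁴ × 1.06) = 102 m/s
Converting: 102 m/s × 3.6 = 368 km/h

368 km/h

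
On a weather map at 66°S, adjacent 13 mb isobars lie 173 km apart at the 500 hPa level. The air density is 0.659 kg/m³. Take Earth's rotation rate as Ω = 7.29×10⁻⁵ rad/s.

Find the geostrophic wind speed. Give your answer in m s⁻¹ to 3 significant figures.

Coriolis parameter at 66°S:
f = 2Ω sin φ = 2 × 7.29×10⁻⁵ × sin 66° = 1.33×10⁻⁴ s⁻¹
Pressure gradient: |∂P/∂n| = 1300 Pa / 173000 m = 7.51×10⁻³ Pa/m
Geostrophic balance (pressure-gradient force = Coriolis force):
V_g = (1/(fρ)) |∂P/∂n| = 7.51×10⁻³ / (1.33×10⁻⁴ × 0.659) = 85.6 m/s

85.6 m s⁻¹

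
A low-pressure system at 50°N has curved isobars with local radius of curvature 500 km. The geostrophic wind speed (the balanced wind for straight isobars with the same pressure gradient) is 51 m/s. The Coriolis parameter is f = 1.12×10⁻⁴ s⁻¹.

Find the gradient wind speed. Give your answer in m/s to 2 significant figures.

32 m/s

Around a low, centrifugal force acts outward with Coriolis, so pressure-gradient force balances both:
(1/ρ)|∂P/∂n| = fV + V²/R  →  V² + fR·V − fR·V_g = 0
With fR = 1.12×10⁻⁴ × 500×10³ m = 56.0 m/s:
V = [−fR + √((fR)² + 4 fR V_g)]/2 = [−56.0 + √(56.0² + 4×56.0×51)]/2 = 32.3 m/s
Subgeostrophic (V < V_g = 51 m/s), as expected around a low.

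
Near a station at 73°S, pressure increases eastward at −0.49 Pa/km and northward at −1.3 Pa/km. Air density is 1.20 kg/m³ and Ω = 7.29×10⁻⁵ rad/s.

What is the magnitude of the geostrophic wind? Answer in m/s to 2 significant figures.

8.3 m/s

Coriolis parameter at 73°S:
f = 2Ω sin φ = 2 × 7.29×10⁻⁵ × sin 73° = 1.39×10⁻⁴ s⁻¹
In the Southern Hemisphere f is negative: f = −1.39×10⁻⁴ s⁻¹.
Component geostrophic relations (x east, y north):
u_g = −(1/(fρ)) ∂P/∂y,  v_g = (1/(fρ)) ∂P/∂x
u_g = −(−1.3×10⁻³)/(−1.39×10⁻⁴ × 1.20) = −7.77 m/s;  v_g = (−0.49×10⁻³)/(−1.39×10⁻⁴ × 1.20) = 2.93 m/s
|V_g| = √(u_g² + v_g²) = 8.30 m/s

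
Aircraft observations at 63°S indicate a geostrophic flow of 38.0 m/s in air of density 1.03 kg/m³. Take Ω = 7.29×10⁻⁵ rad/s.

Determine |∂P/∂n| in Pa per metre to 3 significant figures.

Coriolis parameter at 63°S:
f = 2Ω sin φ = 2 × 7.29×10⁻⁵ × sin 63° = 1.30×10⁻⁴ s⁻¹
Geostrophic balance rearranged: |∂P/∂n| = f ρ V_g
|∂P/∂n| = 1.30×10⁻⁴ × 1.03 × 38.0 = 5.08×10⁻³ Pa/m

5.08×10⁻³ Pa/m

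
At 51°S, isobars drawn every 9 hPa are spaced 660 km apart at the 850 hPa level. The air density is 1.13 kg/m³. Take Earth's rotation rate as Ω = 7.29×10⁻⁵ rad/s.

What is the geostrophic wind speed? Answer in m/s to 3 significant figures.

Coriolis parameter at 51°S:
f = 2Ω sin φ = 2 × 7.29×10⁻⁵ × sin 51° = 1.13×10⁻⁴ s⁻¹
Pressure gradient: |∂P/∂n| = 900 Pa / 660000 m = 1.36×10⁻³ Pa/m
Geostrophic balance (pressure-gradient force = Coriolis force):
V_g = (1/(fρ)) |∂P/∂n| = 1.36×10⁻³ / (1.13×10⁻⁴ × 1.13) = 10.7 m/s

10.7 m/s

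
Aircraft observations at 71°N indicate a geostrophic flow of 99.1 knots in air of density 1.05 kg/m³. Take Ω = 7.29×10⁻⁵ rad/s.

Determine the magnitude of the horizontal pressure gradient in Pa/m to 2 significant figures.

7.4×10⁻³ Pa/m

Coriolis parameter at 71°N:
f = 2Ω sin φ = 2 × 7.29×10⁻⁵ × sin 71° = 1.38×10⁻⁴ s⁻¹
Wind speed in SI: 99.1 knots = 51.0 m/s
Geostrophic balance rearranged: |∂P/∂n| = f ρ V_g
|∂P/∂n| = 1.38×10⁻⁴ × 1.05 × 51.0 = 7.38×10⁻³ Pa/m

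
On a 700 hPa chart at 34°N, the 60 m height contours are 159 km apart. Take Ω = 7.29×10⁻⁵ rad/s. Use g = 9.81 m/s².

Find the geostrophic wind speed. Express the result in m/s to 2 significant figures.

45 m/s

Coriolis parameter at 34°N:
f = 2Ω sin φ = 2 × 7.29×10⁻⁵ × sin 34° = 8.15×10⁻⁵ s⁻¹
Height gradient: |∂Z/∂n| = 60 m / 159000 m = 3.77×10⁻⁴
On a pressure surface, geostrophic balance gives V_g = (g/f)|∂Z/∂n|:
V_g = 9.81 × 3.77×10⁻⁴ / 8.15×10⁻⁵ = 45.4 m/s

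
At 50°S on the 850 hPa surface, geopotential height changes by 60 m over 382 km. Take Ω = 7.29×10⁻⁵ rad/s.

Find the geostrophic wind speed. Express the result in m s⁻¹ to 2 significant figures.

Coriolis parameter at 50°S:
f = 2Ω sin φ = 2 × 7.29×10⁻⁵ × sin 50° = 1.12×10⁻⁴ s⁻¹
Height gradient: |∂Z/∂n| = 60 m / 382000 m = 1.57×10⁻⁴
On a pressure surface, geostrophic balance gives V_g = (g/f)|∂Z/∂n|:
V_g = 9.81 × 1.57×10⁻⁴ / 1.12×10⁻⁴ = 13.8 m/s

14 m s⁻¹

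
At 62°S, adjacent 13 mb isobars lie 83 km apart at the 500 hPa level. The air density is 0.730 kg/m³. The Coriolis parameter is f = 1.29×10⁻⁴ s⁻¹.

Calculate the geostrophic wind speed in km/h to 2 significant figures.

600 km/h

Pressure gradient: |∂P/∂n| = 1300 Pa / 83000 m = 1.57×10⁻² Pa/m
Geostrophic balance (pressure-gradient force = Coriolis force):
V_g = (1/(fρ)) |∂P/∂n| = 1.57×10⁻² / (1.29×10⁻⁴ × 0.730) = 166 m/s
Converting: 166 m/s × 3.6 = 600 km/h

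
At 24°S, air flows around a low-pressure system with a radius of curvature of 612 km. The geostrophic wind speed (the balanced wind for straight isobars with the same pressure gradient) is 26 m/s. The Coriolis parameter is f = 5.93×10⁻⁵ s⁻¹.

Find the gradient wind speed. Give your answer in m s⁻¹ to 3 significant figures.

Around a low, centrifugal force acts outward with Coriolis, so pressure-gradient force balances both:
(1/ρ)|∂P/∂n| = fV + V²/R  →  V² + fR·V − fR·V_g = 0
With fR = 5.93×10⁻⁵ × 612×10³ m = 36.3 m/s:
V = [−fR + √((fR)² + 4 fR V_g)]/2 = [−36.3 + √(36.3² + 4×36.3×26)]/2 = 17.5 m/s
Subgeostrophic (V < V_g = 26 m/s), as expected around a low.

17.5 m s⁻¹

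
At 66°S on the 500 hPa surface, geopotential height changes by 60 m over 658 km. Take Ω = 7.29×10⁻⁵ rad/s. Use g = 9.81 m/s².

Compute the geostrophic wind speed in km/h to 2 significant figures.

24 km/h

Coriolis parameter at 66°S:
f = 2Ω sin φ = 2 × 7.29×10⁻⁵ × sin 66° = 1.33×10⁻⁴ s⁻¹
Height gradient: |∂Z/∂n| = 60 m / 658000 m = 9.12×10⁻⁵
On a pressure surface, geostrophic balance gives V_g = (g/f)|∂Z/∂n|:
V_g = 9.81 × 9.12×10⁻⁵ / 1.33×10⁻⁴ = 6.72 m/s
Converting: 6.72 m/s × 3.6 = 24 km/h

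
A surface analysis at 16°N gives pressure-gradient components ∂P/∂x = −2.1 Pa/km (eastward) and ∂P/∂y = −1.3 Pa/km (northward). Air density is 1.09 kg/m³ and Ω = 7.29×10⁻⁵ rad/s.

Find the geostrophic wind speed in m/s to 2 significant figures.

Coriolis parameter at 16°N:
f = 2Ω sin φ = 2 × 7.29×10⁻⁵ × sin 16° = 4.02×10⁻⁵ s⁻¹
Component geostrophic relations (x east, y north):
u_g = −(1/(fρ)) ∂P/∂y,  v_g = (1/(fρ)) ∂P/∂x
u_g = −(−1.3×10⁻³)/(4.02×10⁻⁵ × 1.09) = 29.7 m/s;  v_g = (−2.1×10⁻³)/(4.02×10⁻⁵ × 1.09) = −47.9 m/s
|V_g| = √(u_g² + v_g²) = 56.4 m/s

56 m/s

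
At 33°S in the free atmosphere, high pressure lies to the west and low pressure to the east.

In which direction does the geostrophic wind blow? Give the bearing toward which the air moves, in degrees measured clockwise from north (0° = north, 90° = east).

The pressure-gradient force points toward the east (bearing 090°).
Geostrophic balance: in the Southern Hemisphere the Coriolis force deflects motion to the left, so the geostrophic wind blows 90° to the left of the pressure-gradient force (low pressure on the right).
Rotating 090° by 90° counterclockwise gives 000° — the wind blows toward the north.

000°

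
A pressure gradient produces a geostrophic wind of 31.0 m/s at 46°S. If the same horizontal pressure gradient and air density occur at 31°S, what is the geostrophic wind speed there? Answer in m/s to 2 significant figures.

With the same pressure gradient and density, V_g ∝ 1/f ∝ 1/sin φ.
V₂ = V₁ · sin φ₁ / sin φ₂ = 31.0 × sin 46° / sin 31°
V₂ = 31.0 × 0.7193/0.5150 = 43 m/s

43 m/s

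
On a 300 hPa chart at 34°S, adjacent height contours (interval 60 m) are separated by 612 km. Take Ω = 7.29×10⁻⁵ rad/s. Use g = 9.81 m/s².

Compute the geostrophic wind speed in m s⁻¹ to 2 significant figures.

12 m s⁻¹

Coriolis parameter at 34°S:
f = 2Ω sin φ = 2 × 7.29×10⁻⁵ × sin 34° = 8.15×10⁻⁵ s⁻¹
Height gradient: |∂Z/∂n| = 60 m / 612000 m = 9.80×10⁻⁵
On a pressure surface, geostrophic balance gives V_g = (g/f)|∂Z/∂n|:
V_g = 9.81 × 9.80×10⁻⁵ / 8.15×10⁻⁵ = 11.8 m/s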